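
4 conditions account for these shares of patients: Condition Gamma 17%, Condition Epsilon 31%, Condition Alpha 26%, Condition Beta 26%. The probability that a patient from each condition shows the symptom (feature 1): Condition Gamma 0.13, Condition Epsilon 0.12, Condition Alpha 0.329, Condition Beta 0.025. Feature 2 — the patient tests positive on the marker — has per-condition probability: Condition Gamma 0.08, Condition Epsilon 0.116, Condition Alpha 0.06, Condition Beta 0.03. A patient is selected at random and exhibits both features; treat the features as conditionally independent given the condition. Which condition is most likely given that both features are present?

Condition Alpha

Unnormalized posteriors (prior × likelihood):
  Condition Gamma: 0.17 × 0.13 × 0.08 = 0.001768
  Condition Epsilon: 0.31 × 0.12 × 0.116 = 0.0043152
  Condition Alpha: 0.26 × 0.329 × 0.06 = 0.0051324
  Condition Beta: 0.26 × 0.025 × 0.03 = 0.000195
Sum = 0.0114106.
Largest term belongs to Condition Alpha, so Condition Alpha is most probable.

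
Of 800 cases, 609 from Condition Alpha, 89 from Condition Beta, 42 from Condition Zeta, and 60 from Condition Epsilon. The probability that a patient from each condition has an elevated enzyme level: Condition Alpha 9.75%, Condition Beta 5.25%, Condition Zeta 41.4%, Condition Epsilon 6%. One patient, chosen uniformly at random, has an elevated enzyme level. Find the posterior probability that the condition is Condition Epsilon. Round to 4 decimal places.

0.0423

Unnormalized posteriors (prior × likelihood):
  Condition Alpha: 0.76125 × 0.0975 = 0.074221875
  Condition Beta: 0.11125 × 0.0525 = 0.005840625
  Condition Zeta: 0.0525 × 0.414 = 0.021735
  Condition Epsilon: 0.075 × 0.06 = 0.0045
Sum = 0.1062975.
P(Condition Epsilon | evidence) = 0.0045 / 0.1062975 ≈ 0.0423.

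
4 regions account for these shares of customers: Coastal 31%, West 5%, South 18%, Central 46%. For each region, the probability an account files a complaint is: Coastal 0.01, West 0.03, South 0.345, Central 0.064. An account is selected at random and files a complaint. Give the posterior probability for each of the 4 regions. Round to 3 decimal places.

Compute prior × likelihood for every hypothesis:
  Coastal: 0.31 × 0.01 = 0.0031
  West: 0.05 × 0.03 = 0.0015
  South: 0.18 × 0.345 = 0.0621
  Central: 0.46 × 0.064 = 0.02944
Normalizing constant = 0.09614.
P(Coastal | complaint) = 0.0031/0.09614 ≈ 0.032
P(West | complaint) = 0.0015/0.09614 ≈ 0.016
P(South | complaint) = 0.0621/0.09614 ≈ 0.646
P(Central | complaint) = 0.02944/0.09614 ≈ 0.306

Coastal 0.032, West 0.016, South 0.646, Central 0.306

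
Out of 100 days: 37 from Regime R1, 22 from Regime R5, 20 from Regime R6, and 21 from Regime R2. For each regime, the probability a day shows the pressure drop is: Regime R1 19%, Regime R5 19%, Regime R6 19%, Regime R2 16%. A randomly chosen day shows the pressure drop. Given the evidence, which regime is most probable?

By Bayes' rule, posterior ∝ prior × likelihood:
  Regime R1: 0.37 × 0.19 = 0.0703
  Regime R5: 0.22 × 0.19 = 0.0418
  Regime R6: 0.2 × 0.19 = 0.038
  Regime R2: 0.21 × 0.16 = 0.0336
Normalizing constant = 0.1837.
Largest term belongs to Regime R1, so Regime R1 is most probable.

Regime R1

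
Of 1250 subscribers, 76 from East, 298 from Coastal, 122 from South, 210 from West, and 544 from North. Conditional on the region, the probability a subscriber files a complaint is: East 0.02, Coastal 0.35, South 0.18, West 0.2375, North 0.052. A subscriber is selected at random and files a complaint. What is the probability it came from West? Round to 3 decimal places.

Compute prior × likelihood for every hypothesis:
  East: 0.0608 × 0.02 = 0.001216
  Coastal: 0.2384 × 0.35 = 0.08344
  South: 0.0976 × 0.18 = 0.017568
  West: 0.168 × 0.2375 = 0.0399
  North: 0.4352 × 0.052 = 0.0226304
Total = 0.1647544.
P(West | evidence) = 0.0399 / 0.1647544 ≈ 0.242.

0.242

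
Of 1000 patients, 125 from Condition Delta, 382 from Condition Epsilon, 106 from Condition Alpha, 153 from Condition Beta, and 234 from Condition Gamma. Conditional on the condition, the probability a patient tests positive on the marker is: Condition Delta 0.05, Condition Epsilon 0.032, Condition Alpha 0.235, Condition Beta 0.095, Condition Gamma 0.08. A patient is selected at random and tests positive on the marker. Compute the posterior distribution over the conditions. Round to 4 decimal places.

Compute prior × likelihood for every hypothesis:
  Condition Delta: 0.125 × 0.05 = 0.00625
  Condition Epsilon: 0.382 × 0.032 = 0.012224
  Condition Alpha: 0.106 × 0.235 = 0.02491
  Condition Beta: 0.153 × 0.095 = 0.014535
  Condition Gamma: 0.234 × 0.08 = 0.01872
Sum = 0.076639.
P(Condition Delta | marker-positive) = 0.00625/0.076639 ≈ 0.0816
P(Condition Epsilon | marker-positive) = 0.012224/0.076639 ≈ 0.1595
P(Condition Alpha | marker-positive) = 0.02491/0.076639 ≈ 0.3250
P(Condition Beta | marker-positive) = 0.014535/0.076639 ≈ 0.1897
P(Condition Gamma | marker-positive) = 0.01872/0.076639 ≈ 0.2443
(Check: 0.0816+0.1595+0.3250+0.1897+0.2443 = 1.0001.)

Condition Delta 0.0816, Condition Epsilon 0.1595, Condition Alpha 0.3250, Condition Beta 0.1897, Condition Gamma 0.2443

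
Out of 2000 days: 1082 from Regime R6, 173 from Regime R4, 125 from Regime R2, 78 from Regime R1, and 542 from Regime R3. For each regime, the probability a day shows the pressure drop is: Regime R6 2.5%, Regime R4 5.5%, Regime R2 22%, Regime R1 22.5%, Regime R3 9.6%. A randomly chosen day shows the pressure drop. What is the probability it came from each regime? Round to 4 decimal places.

Regime R6 0.2024, Regime R4 0.0712, Regime R2 0.2058, Regime R1 0.1313, Regime R3 0.3893

Unnormalized posteriors (prior × likelihood):
  Regime R6: 0.541 × 0.025 = 0.013525
  Regime R4: 0.0865 × 0.055 = 0.0047575
  Regime R2: 0.0625 × 0.22 = 0.01375
  Regime R1: 0.039 × 0.225 = 0.008775
  Regime R3: 0.271 × 0.096 = 0.026016
Total = 0.0668235.
P(Regime R6 | drop) = 0.013525/0.0668235 ≈ 0.2024
P(Regime R4 | drop) = 0.0047575/0.0668235 ≈ 0.0712
P(Regime R2 | drop) = 0.01375/0.0668235 ≈ 0.2058
P(Regime R1 | drop) = 0.008775/0.0668235 ≈ 0.1313
P(Regime R3 | drop) = 0.026016/0.0668235 ≈ 0.3893
(Check: 0.2024+0.0712+0.2058+0.1313+0.3893 = 1.0000.)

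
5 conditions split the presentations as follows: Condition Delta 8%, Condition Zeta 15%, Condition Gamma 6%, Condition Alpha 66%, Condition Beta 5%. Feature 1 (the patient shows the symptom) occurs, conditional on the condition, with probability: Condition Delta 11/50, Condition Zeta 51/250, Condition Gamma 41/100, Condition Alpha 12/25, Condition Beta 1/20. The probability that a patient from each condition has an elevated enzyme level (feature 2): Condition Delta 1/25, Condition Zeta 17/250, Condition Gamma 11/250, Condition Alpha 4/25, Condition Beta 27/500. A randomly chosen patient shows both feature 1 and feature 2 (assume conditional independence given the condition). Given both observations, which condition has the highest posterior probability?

Unnormalized posteriors (prior × likelihood):
  Condition Delta: 0.08 × 0.22 × 0.04 = 0.000704
  Condition Zeta: 0.15 × 0.204 × 0.068 = 0.0020808
  Condition Gamma: 0.06 × 0.41 × 0.044 = 0.0010824
  Condition Alpha: 0.66 × 0.48 × 0.16 = 0.050688
  Condition Beta: 0.05 × 0.05 × 0.054 = 0.000135
Total = 0.0546902.
Largest term belongs to Condition Alpha, so Condition Alpha is most probable.

Condition Alpha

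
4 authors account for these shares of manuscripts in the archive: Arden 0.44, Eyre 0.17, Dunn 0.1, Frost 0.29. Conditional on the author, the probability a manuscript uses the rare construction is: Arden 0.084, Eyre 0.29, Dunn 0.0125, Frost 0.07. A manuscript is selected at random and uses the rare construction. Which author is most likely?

Unnormalized posteriors (prior × likelihood):
  Arden: 0.44 × 0.084 = 0.03696
  Eyre: 0.17 × 0.29 = 0.0493
  Dunn: 0.1 × 0.0125 = 0.00125
  Frost: 0.29 × 0.07 = 0.0203
Total = 0.10781.
Largest term belongs to Eyre, so Eyre is most probable.

Eyre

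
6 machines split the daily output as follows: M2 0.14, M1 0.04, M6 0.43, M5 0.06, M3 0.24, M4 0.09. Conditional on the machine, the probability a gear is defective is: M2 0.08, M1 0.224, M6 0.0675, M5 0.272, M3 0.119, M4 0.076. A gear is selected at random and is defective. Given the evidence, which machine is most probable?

M6

Prior × likelihood for each hypothesis:
  M2: 0.14 × 0.08 = 0.0112
  M1: 0.04 × 0.224 = 0.00896
  M6: 0.43 × 0.0675 = 0.029025
  M5: 0.06 × 0.272 = 0.01632
  M3: 0.24 × 0.119 = 0.02856
  M4: 0.09 × 0.076 = 0.00684
Total = 0.100905.
Largest term belongs to M6, so M6 is most probable.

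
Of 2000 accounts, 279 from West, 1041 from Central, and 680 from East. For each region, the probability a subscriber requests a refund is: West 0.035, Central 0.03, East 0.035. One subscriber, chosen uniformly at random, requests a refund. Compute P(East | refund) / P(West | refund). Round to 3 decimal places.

2.437

Unnormalized posteriors (prior × likelihood):
  West: 0.1395 × 0.035 = 0.0048825
  Central: 0.5205 × 0.03 = 0.015615
  East: 0.34 × 0.035 = 0.0119
Sum = 0.0323975.
The ratio is 0.0119 / 0.0048825 (the normalizer cancels) = 2.437.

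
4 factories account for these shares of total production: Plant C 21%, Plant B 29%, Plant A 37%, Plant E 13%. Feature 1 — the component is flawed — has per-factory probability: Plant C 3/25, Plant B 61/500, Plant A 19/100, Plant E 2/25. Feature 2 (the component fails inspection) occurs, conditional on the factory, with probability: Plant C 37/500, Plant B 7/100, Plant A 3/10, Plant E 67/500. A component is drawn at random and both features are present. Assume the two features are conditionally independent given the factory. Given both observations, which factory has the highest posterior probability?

Plant A

Unnormalized posteriors (prior × likelihood):
  Plant C: 0.21 × 0.12 × 0.074 = 0.0018648
  Plant B: 0.29 × 0.122 × 0.07 = 0.0024766
  Plant A: 0.37 × 0.19 × 0.3 = 0.02109
  Plant E: 0.13 × 0.08 × 0.134 = 0.0013936
Sum = 0.026825.
Largest term belongs to Plant A, so Plant A is most probable.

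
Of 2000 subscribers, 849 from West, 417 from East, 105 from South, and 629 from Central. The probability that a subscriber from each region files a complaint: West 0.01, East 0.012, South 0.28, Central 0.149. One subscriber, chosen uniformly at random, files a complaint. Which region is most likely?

Central

Compute prior × likelihood for every hypothesis:
  West: 0.4245 × 0.01 = 0.004245
  East: 0.2085 × 0.012 = 0.002502
  South: 0.0525 × 0.28 = 0.0147
  Central: 0.3145 × 0.149 = 0.0468605
Sum = 0.0683075.
Largest term belongs to Central, so Central is most probable.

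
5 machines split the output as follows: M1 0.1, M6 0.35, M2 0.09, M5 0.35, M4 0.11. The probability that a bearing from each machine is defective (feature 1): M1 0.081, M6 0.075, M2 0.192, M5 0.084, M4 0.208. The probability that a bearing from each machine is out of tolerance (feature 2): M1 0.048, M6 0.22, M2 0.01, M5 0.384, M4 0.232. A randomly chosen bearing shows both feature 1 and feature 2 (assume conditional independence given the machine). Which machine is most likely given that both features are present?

Unnormalized posteriors (prior × likelihood):
  M1: 0.1 × 0.081 × 0.048 = 0.0003888
  M6: 0.35 × 0.075 × 0.22 = 0.005775
  M2: 0.09 × 0.192 × 0.01 = 0.0001728
  M5: 0.35 × 0.084 × 0.384 = 0.0112896
  M4: 0.11 × 0.208 × 0.232 = 0.00530816
Normalizing constant = 0.02293436.
Largest term belongs to M5, so M5 is most probable.

M5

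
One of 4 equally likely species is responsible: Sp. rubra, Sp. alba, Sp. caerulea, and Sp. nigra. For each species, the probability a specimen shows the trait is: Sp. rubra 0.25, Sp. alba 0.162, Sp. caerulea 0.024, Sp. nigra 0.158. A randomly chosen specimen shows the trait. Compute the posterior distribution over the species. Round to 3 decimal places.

Sp. rubra 0.421, Sp. alba 0.273, Sp. caerulea 0.040, Sp. nigra 0.266

Since the prior is uniform, the posterior is proportional to the likelihood:
  Sp. rubra: 0.25
  Sp. alba: 0.162
  Sp. caerulea: 0.024
  Sp. nigra: 0.158
Sum = 0.594.
P(Sp. rubra | trait) = 0.25/0.594 ≈ 0.421
P(Sp. alba | trait) = 0.162/0.594 ≈ 0.273
P(Sp. caerulea | trait) = 0.024/0.594 ≈ 0.040
P(Sp. nigra | trait) = 0.158/0.594 ≈ 0.266
(Check: 0.421+0.273+0.040+0.266 = 1.000.)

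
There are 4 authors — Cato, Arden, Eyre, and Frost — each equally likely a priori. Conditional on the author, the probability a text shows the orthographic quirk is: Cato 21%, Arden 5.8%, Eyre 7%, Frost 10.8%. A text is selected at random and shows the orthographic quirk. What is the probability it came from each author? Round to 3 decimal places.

With a uniform prior (1/4 each), posterior ∝ likelihood:
  Cato: 0.21
  Arden: 0.058
  Eyre: 0.07
  Frost: 0.108
Sum = 0.446.
P(Cato | quirk) = 0.21/0.446 ≈ 0.471
P(Arden | quirk) = 0.058/0.446 ≈ 0.130
P(Eyre | quirk) = 0.07/0.446 ≈ 0.157
P(Frost | quirk) = 0.108/0.446 ≈ 0.242

Cato 0.471, Arden 0.130, Eyre 0.157, Frost 0.242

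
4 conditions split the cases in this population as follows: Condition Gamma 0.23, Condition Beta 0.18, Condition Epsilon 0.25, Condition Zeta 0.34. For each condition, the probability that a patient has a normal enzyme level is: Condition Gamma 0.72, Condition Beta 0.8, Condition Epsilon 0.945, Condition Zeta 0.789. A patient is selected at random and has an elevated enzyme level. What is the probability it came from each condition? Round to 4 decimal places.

Condition Gamma 0.3464, Condition Beta 0.1937, Condition Epsilon 0.0740, Condition Zeta 0.3859

Taking complements, P(elevated | each) = Condition Gamma 0.28, Condition Beta 0.2, Condition Epsilon 0.055, Condition Zeta 0.211.
By Bayes' rule, posterior ∝ prior × likelihood:
  Condition Gamma: 0.23 × 0.28 = 0.0644
  Condition Beta: 0.18 × 0.2 = 0.036
  Condition Epsilon: 0.25 × 0.055 = 0.01375
  Condition Zeta: 0.34 × 0.211 = 0.07174
Normalizing constant = 0.18589.
P(Condition Gamma | elevated) = 0.0644/0.18589 ≈ 0.3464
P(Condition Beta | elevated) = 0.036/0.18589 ≈ 0.1937
P(Condition Epsilon | elevated) = 0.01375/0.18589 ≈ 0.0740
P(Condition Zeta | elevated) = 0.07174/0.18589 ≈ 0.3859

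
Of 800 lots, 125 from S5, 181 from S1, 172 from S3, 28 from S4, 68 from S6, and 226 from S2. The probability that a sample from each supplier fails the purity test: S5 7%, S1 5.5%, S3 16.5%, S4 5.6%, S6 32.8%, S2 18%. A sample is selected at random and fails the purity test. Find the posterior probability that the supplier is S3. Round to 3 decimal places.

0.254

Compute prior × likelihood for every hypothesis:
  S5: 0.15625 × 0.07 = 0.0109375
  S1: 0.22625 × 0.055 = 0.01244375
  S3: 0.215 × 0.165 = 0.035475
  S4: 0.035 × 0.056 = 0.00196
  S6: 0.085 × 0.328 = 0.02788
  S2: 0.2825 × 0.18 = 0.05085
Total = 0.13954625.
P(S3 | evidence) = 0.035475 / 0.13954625 ≈ 0.254.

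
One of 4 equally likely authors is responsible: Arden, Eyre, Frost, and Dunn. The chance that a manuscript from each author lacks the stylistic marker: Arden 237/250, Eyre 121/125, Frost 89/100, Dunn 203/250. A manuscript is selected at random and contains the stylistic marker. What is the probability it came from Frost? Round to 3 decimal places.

Taking complements, P(marker | each) = Arden 0.052, Eyre 0.032, Frost 0.11, Dunn 0.188.
Since the prior is uniform, the posterior is proportional to the likelihood:
  Arden: 0.052
  Eyre: 0.032
  Frost: 0.11
  Dunn: 0.188
Normalizing constant = 0.382.
P(Frost | evidence) = 0.11 / 0.382 ≈ 0.288.

0.288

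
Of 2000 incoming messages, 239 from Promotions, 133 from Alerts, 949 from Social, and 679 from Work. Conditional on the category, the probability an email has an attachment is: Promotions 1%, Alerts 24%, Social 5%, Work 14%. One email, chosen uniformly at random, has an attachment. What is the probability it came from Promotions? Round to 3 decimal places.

Unnormalized posteriors (prior × likelihood):
  Promotions: 0.1195 × 0.01 = 0.001195
  Alerts: 0.0665 × 0.24 = 0.01596
  Social: 0.4745 × 0.05 = 0.023725
  Work: 0.3395 × 0.14 = 0.04753
Total = 0.08841.
P(Promotions | evidence) = 0.001195 / 0.08841 ≈ 0.014.

0.014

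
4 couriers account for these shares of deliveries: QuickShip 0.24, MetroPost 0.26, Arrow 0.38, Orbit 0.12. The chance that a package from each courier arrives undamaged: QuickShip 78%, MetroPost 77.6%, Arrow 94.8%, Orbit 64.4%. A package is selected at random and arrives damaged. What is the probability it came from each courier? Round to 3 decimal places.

Taking complements, P(damaged | each) = QuickShip 0.22, MetroPost 0.224, Arrow 0.052, Orbit 0.356.
By Bayes' rule, posterior ∝ prior × likelihood:
  QuickShip: 0.24 × 0.22 = 0.0528
  MetroPost: 0.26 × 0.224 = 0.05824
  Arrow: 0.38 × 0.052 = 0.01976
  Orbit: 0.12 × 0.356 = 0.04272
Total = 0.17352.
P(QuickShip | damaged) = 0.0528/0.17352 ≈ 0.304
P(MetroPost | damaged) = 0.05824/0.17352 ≈ 0.336
P(Arrow | damaged) = 0.01976/0.17352 ≈ 0.114
P(Orbit | damaged) = 0.04272/0.17352 ≈ 0.246

QuickShip 0.304, MetroPost 0.336, Arrow 0.114, Orbit 0.246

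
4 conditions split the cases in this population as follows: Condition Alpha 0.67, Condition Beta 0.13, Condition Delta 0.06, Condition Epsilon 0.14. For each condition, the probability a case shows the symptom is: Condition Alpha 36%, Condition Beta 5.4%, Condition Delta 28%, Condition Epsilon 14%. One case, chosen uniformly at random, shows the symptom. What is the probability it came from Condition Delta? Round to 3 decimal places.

0.059

Unnormalized posteriors (prior × likelihood):
  Condition Alpha: 0.67 × 0.36 = 0.2412
  Condition Beta: 0.13 × 0.054 = 0.00702
  Condition Delta: 0.06 × 0.28 = 0.0168
  Condition Epsilon: 0.14 × 0.14 = 0.0196
Sum = 0.28462.
P(Condition Delta | evidence) = 0.0168 / 0.28462 ≈ 0.059.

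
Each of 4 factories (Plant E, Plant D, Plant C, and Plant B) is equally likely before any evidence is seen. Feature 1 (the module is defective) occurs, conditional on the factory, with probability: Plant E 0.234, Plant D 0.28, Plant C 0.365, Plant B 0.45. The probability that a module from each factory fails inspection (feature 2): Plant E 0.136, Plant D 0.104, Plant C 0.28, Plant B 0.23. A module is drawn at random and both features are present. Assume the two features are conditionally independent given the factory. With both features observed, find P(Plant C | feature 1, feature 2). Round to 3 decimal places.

Since the prior is uniform, the posterior is proportional to the likelihood:
  Plant E: 0.234 × 0.136 = 0.031824
  Plant D: 0.28 × 0.104 = 0.02912
  Plant C: 0.365 × 0.28 = 0.1022
  Plant B: 0.45 × 0.23 = 0.1035
Normalizing constant = 0.266644.
P(Plant C | evidence) = 0.1022 / 0.266644 ≈ 0.383.

0.383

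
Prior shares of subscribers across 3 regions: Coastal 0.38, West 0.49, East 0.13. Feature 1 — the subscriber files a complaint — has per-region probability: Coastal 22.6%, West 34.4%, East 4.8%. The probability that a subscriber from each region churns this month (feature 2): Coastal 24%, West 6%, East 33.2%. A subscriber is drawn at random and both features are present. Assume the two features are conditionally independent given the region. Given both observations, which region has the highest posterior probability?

Coastal

By Bayes' rule, posterior ∝ prior × likelihood:
  Coastal: 0.38 × 0.226 × 0.24 = 0.0206112
  West: 0.49 × 0.344 × 0.06 = 0.0101136
  East: 0.13 × 0.048 × 0.332 = 0.00207168
Normalizing constant = 0.03279648.
Largest term belongs to Coastal, so Coastal is most probable.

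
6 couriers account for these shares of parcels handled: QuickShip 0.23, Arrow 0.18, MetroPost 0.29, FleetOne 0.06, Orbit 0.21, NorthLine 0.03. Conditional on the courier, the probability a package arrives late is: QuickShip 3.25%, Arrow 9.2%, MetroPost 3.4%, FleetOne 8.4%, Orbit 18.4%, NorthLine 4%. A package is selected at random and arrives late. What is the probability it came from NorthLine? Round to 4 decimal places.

0.0152

Compute prior × likelihood for every hypothesis:
  QuickShip: 0.23 × 0.0325 = 0.007475
  Arrow: 0.18 × 0.092 = 0.01656
  MetroPost: 0.29 × 0.034 = 0.00986
  FleetOne: 0.06 × 0.084 = 0.00504
  Orbit: 0.21 × 0.184 = 0.03864
  NorthLine: 0.03 × 0.04 = 0.0012
Total = 0.078775.
P(NorthLine | evidence) = 0.0012 / 0.078775 ≈ 0.0152.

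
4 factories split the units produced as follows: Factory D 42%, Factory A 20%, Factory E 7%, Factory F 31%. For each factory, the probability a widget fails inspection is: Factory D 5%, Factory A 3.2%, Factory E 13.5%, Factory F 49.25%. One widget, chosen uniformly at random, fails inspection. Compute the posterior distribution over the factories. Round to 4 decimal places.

Prior × likelihood for each hypothesis:
  Factory D: 0.42 × 0.05 = 0.021
  Factory A: 0.2 × 0.032 = 0.0064
  Factory E: 0.07 × 0.135 = 0.00945
  Factory F: 0.31 × 0.4925 = 0.152675
Sum = 0.189525.
P(Factory D | nonconforming) = 0.021/0.189525 ≈ 0.1108
P(Factory A | nonconforming) = 0.0064/0.189525 ≈ 0.0338
P(Factory E | nonconforming) = 0.00945/0.189525 ≈ 0.0499
P(Factory F | nonconforming) = 0.152675/0.189525 ≈ 0.8056

Factory D 0.1108, Factory A 0.0338, Factory E 0.0499, Factory F 0.8056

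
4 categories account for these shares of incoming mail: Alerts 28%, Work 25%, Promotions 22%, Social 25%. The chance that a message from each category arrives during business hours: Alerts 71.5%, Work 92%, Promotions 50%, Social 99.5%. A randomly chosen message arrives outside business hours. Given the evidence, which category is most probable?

Promotions

Taking complements, P(off-hours | each) = Alerts 0.285, Work 0.08, Promotions 0.5, Social 0.005.
Compute prior × likelihood for every hypothesis:
  Alerts: 0.28 × 0.285 = 0.0798
  Work: 0.25 × 0.08 = 0.02
  Promotions: 0.22 × 0.5 = 0.11
  Social: 0.25 × 0.005 = 0.00125
Normalizing constant = 0.21105.
Largest term belongs to Promotions, so Promotions is most probable.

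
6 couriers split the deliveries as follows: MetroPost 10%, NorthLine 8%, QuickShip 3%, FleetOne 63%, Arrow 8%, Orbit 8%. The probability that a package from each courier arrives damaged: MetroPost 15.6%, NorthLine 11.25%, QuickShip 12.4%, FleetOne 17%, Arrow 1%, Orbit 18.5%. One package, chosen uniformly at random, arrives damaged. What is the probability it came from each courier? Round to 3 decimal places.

MetroPost 0.103, NorthLine 0.060, QuickShip 0.025, FleetOne 0.709, Arrow 0.005, Orbit 0.098

Compute prior × likelihood for every hypothesis:
  MetroPost: 0.1 × 0.156 = 0.0156
  NorthLine: 0.08 × 0.1125 = 0.009
  QuickShip: 0.03 × 0.124 = 0.00372
  FleetOne: 0.63 × 0.17 = 0.1071
  Arrow: 0.08 × 0.01 = 0.0008
  Orbit: 0.08 × 0.185 = 0.0148
Total = 0.15102.
P(MetroPost | damaged) = 0.0156/0.15102 ≈ 0.103
P(NorthLine | damaged) = 0.009/0.15102 ≈ 0.060
P(QuickShip | damaged) = 0.00372/0.15102 ≈ 0.025
P(FleetOne | damaged) = 0.1071/0.15102 ≈ 0.709
P(Arrow | damaged) = 0.0008/0.15102 ≈ 0.005
P(Orbit | damaged) = 0.0148/0.15102 ≈ 0.098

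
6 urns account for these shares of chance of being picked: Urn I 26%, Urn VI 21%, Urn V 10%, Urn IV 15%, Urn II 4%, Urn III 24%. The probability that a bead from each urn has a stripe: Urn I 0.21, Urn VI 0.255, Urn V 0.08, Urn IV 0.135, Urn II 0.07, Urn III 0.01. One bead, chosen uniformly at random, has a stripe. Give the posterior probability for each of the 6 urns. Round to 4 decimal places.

Prior × likelihood for each hypothesis:
  Urn I: 0.26 × 0.21 = 0.0546
  Urn VI: 0.21 × 0.255 = 0.05355
  Urn V: 0.1 × 0.08 = 0.008
  Urn IV: 0.15 × 0.135 = 0.02025
  Urn II: 0.04 × 0.07 = 0.0028
  Urn III: 0.24 × 0.01 = 0.0024
Total = 0.1416.
P(Urn I | striped) = 0.0546/0.1416 ≈ 0.3856
P(Urn VI | striped) = 0.05355/0.1416 ≈ 0.3782
P(Urn V | striped) = 0.008/0.1416 ≈ 0.0565
P(Urn IV | striped) = 0.02025/0.1416 ≈ 0.1430
P(Urn II | striped) = 0.0028/0.1416 ≈ 0.0198
P(Urn III | striped) = 0.0024/0.1416 ≈ 0.0169

Urn I 0.3856, Urn VI 0.3782, Urn V 0.0565, Urn IV 0.1430, Urn II 0.0198, Urn III 0.0169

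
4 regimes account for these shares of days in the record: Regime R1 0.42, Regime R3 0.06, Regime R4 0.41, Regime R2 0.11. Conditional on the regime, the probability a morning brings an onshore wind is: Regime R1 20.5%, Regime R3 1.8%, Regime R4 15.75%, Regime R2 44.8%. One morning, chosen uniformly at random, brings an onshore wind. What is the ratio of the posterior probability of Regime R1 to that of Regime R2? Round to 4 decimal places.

Prior × likelihood for each hypothesis:
  Regime R1: 0.42 × 0.205 = 0.0861
  Regime R3: 0.06 × 0.018 = 0.00108
  Regime R4: 0.41 × 0.1575 = 0.064575
  Regime R2: 0.11 × 0.448 = 0.04928
Total = 0.201035.
The ratio is 0.0861 / 0.04928 (the normalizer cancels) = 1.7472.

1.7472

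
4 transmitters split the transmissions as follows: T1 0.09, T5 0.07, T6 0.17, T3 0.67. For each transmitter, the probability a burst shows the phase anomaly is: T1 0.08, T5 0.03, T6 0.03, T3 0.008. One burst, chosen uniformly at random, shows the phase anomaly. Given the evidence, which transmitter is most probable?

Compute prior × likelihood for every hypothesis:
  T1: 0.09 × 0.08 = 0.0072
  T5: 0.07 × 0.03 = 0.0021
  T6: 0.17 × 0.03 = 0.0051
  T3: 0.67 × 0.008 = 0.00536
Normalizing constant = 0.01976.
Largest term belongs to T1, so T1 is most probable.

T1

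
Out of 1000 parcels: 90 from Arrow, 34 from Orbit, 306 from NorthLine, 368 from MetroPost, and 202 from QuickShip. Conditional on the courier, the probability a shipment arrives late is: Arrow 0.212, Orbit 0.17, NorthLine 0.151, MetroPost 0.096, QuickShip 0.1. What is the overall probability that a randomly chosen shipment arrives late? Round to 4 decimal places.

0.1266

By Bayes' rule, posterior ∝ prior × likelihood:
  Arrow: 0.09 × 0.212 = 0.01908
  Orbit: 0.034 × 0.17 = 0.00578
  NorthLine: 0.306 × 0.151 = 0.046206
  MetroPost: 0.368 × 0.096 = 0.035328
  QuickShip: 0.202 × 0.1 = 0.0202
P(late) = 0.01908 + 0.00578 + 0.046206 + 0.035328 + 0.0202 = 0.126594 → 0.1266.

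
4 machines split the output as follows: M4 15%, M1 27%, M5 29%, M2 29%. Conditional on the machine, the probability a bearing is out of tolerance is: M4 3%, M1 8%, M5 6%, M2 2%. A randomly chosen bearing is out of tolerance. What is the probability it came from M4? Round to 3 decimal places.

Prior × likelihood for each hypothesis:
  M4: 0.15 × 0.03 = 0.0045
  M1: 0.27 × 0.08 = 0.0216
  M5: 0.29 × 0.06 = 0.0174
  M2: 0.29 × 0.02 = 0.0058
Sum = 0.0493.
P(M4 | evidence) = 0.0045 / 0.0493 ≈ 0.091.

0.091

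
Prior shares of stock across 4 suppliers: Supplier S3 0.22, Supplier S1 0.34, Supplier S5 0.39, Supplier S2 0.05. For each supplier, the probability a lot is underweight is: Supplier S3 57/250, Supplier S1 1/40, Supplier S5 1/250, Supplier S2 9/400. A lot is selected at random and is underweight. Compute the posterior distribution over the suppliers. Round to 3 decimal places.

Supplier S3 0.818, Supplier S1 0.139, Supplier S5 0.025, Supplier S2 0.018

Compute prior × likelihood for every hypothesis:
  Supplier S3: 0.22 × 0.228 = 0.05016
  Supplier S1: 0.34 × 0.025 = 0.0085
  Supplier S5: 0.39 × 0.004 = 0.00156
  Supplier S2: 0.05 × 0.0225 = 0.001125
Normalizing constant = 0.061345.
P(Supplier S3 | underweight) = 0.05016/0.061345 ≈ 0.818
P(Supplier S1 | underweight) = 0.0085/0.061345 ≈ 0.139
P(Supplier S5 | underweight) = 0.00156/0.061345 ≈ 0.025
P(Supplier S2 | underweight) = 0.001125/0.061345 ≈ 0.018
(Check: 0.818+0.139+0.025+0.018 = 1.000.)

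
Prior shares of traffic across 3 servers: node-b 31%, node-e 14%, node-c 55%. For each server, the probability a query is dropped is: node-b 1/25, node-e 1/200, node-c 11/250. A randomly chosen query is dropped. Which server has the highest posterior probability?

node-c

By Bayes' rule, posterior ∝ prior × likelihood:
  node-b: 0.31 × 0.04 = 0.0124
  node-e: 0.14 × 0.005 = 0.0007
  node-c: 0.55 × 0.044 = 0.0242
Total = 0.0373.
Largest term belongs to node-c, so node-c is most probable.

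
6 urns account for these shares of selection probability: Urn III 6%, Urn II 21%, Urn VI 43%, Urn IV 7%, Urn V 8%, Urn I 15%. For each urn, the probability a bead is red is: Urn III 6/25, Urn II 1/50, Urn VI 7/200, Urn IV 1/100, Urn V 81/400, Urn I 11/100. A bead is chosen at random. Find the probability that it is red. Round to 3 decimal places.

Prior × likelihood for each hypothesis:
  Urn III: 0.06 × 0.24 = 0.0144
  Urn II: 0.21 × 0.02 = 0.0042
  Urn VI: 0.43 × 0.035 = 0.01505
  Urn IV: 0.07 × 0.01 = 0.0007
  Urn V: 0.08 × 0.2025 = 0.0162
  Urn I: 0.15 × 0.11 = 0.0165
P(red) = 0.0144 + 0.0042 + 0.01505 + 0.0007 + 0.0162 + 0.0165 = 0.06705 → 0.067.

0.067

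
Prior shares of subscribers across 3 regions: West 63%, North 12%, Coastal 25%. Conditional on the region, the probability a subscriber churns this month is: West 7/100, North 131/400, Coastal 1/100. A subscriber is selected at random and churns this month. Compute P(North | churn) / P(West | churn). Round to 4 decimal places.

By Bayes' rule, posterior ∝ prior × likelihood:
  West: 0.63 × 0.07 = 0.0441
  North: 0.12 × 0.3275 = 0.0393
  Coastal: 0.25 × 0.01 = 0.0025
Sum = 0.0859.
The ratio is 0.0393 / 0.0441 (the normalizer cancels) = 0.8912.

0.8912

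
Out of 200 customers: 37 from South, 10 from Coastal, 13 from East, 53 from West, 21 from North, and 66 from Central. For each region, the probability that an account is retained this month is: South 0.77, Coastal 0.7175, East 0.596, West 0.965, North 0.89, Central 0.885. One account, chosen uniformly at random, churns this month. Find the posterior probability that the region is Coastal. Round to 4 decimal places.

Taking complements, P(churn | each) = South 0.23, Coastal 0.2825, East 0.404, West 0.035, North 0.11, Central 0.115.
Compute prior × likelihood for every hypothesis:
  South: 0.185 × 0.23 = 0.04255
  Coastal: 0.05 × 0.2825 = 0.014125
  East: 0.065 × 0.404 = 0.02626
  West: 0.265 × 0.035 = 0.009275
  North: 0.105 × 0.11 = 0.01155
  Central: 0.33 × 0.115 = 0.03795
Sum = 0.14171.
P(Coastal | evidence) = 0.014125 / 0.14171 ≈ 0.0997.

0.0997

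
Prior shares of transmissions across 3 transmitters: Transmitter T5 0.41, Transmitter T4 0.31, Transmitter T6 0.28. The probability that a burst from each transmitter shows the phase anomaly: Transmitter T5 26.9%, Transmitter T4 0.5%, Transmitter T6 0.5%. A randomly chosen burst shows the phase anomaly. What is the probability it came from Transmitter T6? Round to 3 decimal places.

0.012

Compute prior × likelihood for every hypothesis:
  Transmitter T5: 0.41 × 0.269 = 0.11029
  Transmitter T4: 0.31 × 0.005 = 0.00155
  Transmitter T6: 0.28 × 0.005 = 0.0014
Total = 0.11324.
P(Transmitter T6 | evidence) = 0.0014 / 0.11324 ≈ 0.012.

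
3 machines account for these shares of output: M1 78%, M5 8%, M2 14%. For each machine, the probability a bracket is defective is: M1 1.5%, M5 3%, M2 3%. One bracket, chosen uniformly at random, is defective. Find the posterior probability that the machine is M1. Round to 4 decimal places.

By Bayes' rule, posterior ∝ prior × likelihood:
  M1: 0.78 × 0.015 = 0.0117
  M5: 0.08 × 0.03 = 0.0024
  M2: 0.14 × 0.03 = 0.0042
Total = 0.0183.
P(M1 | evidence) = 0.0117 / 0.0183 ≈ 0.6393.

0.6393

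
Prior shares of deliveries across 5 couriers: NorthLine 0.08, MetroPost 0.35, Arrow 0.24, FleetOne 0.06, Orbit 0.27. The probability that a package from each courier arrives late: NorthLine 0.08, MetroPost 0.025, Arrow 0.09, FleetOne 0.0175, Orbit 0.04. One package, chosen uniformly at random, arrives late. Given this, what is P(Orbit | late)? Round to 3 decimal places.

0.222

Prior × likelihood for each hypothesis:
  NorthLine: 0.08 × 0.08 = 0.0064
  MetroPost: 0.35 × 0.025 = 0.00875
  Arrow: 0.24 × 0.09 = 0.0216
  FleetOne: 0.06 × 0.0175 = 0.00105
  Orbit: 0.27 × 0.04 = 0.0108
Sum = 0.0486.
P(Orbit | evidence) = 0.0108 / 0.0486 ≈ 0.222.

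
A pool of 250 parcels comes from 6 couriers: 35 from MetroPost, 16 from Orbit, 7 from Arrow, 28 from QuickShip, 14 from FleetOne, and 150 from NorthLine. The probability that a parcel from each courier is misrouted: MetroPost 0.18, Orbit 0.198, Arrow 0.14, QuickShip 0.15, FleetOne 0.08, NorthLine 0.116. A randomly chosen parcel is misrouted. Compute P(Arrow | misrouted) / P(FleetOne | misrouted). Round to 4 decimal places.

By Bayes' rule, posterior ∝ prior × likelihood:
  MetroPost: 0.14 × 0.18 = 0.0252
  Orbit: 0.064 × 0.198 = 0.012672
  Arrow: 0.028 × 0.14 = 0.00392
  QuickShip: 0.112 × 0.15 = 0.0168
  FleetOne: 0.056 × 0.08 = 0.00448
  NorthLine: 0.6 × 0.116 = 0.0696
Normalizing constant = 0.132672.
The ratio is 0.00392 / 0.00448 (the normalizer cancels) = 0.8750.

0.8750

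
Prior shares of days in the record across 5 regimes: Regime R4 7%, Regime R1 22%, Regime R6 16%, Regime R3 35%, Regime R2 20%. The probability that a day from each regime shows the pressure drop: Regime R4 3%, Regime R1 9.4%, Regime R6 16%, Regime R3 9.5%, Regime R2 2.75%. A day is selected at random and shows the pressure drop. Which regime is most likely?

Compute prior × likelihood for every hypothesis:
  Regime R4: 0.07 × 0.03 = 0.0021
  Regime R1: 0.22 × 0.094 = 0.02068
  Regime R6: 0.16 × 0.16 = 0.0256
  Regime R3: 0.35 × 0.095 = 0.03325
  Regime R2: 0.2 × 0.0275 = 0.0055
Total = 0.08713.
Largest term belongs to Regime R3, so Regime R3 is most probable.

Regime R3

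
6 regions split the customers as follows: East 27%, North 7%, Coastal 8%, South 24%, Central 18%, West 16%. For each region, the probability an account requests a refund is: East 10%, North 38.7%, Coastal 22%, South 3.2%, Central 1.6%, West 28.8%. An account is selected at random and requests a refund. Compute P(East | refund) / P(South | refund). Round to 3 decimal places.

Unnormalized posteriors (prior × likelihood):
  East: 0.27 × 0.1 = 0.027
  North: 0.07 × 0.387 = 0.02709
  Coastal: 0.08 × 0.22 = 0.0176
  South: 0.24 × 0.032 = 0.00768
  Central: 0.18 × 0.016 = 0.00288
  West: 0.16 × 0.288 = 0.04608
Sum = 0.12833.
The ratio is 0.027 / 0.00768 (the normalizer cancels) = 3.516.

3.516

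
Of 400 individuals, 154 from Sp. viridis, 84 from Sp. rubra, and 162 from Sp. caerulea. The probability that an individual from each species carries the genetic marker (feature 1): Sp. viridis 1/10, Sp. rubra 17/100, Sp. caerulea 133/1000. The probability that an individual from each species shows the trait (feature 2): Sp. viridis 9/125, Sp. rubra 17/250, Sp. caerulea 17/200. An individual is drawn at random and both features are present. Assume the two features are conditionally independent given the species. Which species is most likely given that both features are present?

By Bayes' rule, posterior ∝ prior × likelihood:
  Sp. viridis: 0.385 × 0.1 × 0.072 = 0.002772
  Sp. rubra: 0.21 × 0.17 × 0.068 = 0.0024276
  Sp. caerulea: 0.405 × 0.133 × 0.085 = 0.004578525
Normalizing constant = 0.009778125.
Largest term belongs to Sp. caerulea, so Sp. caerulea is most probable.

Sp. caerulea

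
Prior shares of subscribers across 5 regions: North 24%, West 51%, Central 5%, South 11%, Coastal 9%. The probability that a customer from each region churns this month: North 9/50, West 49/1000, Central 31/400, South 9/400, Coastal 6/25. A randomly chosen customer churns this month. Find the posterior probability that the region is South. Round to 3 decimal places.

0.026

Unnormalized posteriors (prior × likelihood):
  North: 0.24 × 0.18 = 0.0432
  West: 0.51 × 0.049 = 0.02499
  Central: 0.05 × 0.0775 = 0.003875
  South: 0.11 × 0.0225 = 0.002475
  Coastal: 0.09 × 0.24 = 0.0216
Total = 0.09614.
P(South | evidence) = 0.002475 / 0.09614 ≈ 0.026.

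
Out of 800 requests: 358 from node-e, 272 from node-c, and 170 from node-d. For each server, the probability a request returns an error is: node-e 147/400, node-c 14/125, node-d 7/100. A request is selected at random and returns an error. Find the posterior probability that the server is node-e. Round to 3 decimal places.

0.756

Unnormalized posteriors (prior × likelihood):
  node-e: 0.4475 × 0.3675 = 0.16445625
  node-c: 0.34 × 0.112 = 0.03808
  node-d: 0.2125 × 0.07 = 0.014875
Normalizing constant = 0.21741125.
P(node-e | evidence) = 0.16445625 / 0.21741125 ≈ 0.756.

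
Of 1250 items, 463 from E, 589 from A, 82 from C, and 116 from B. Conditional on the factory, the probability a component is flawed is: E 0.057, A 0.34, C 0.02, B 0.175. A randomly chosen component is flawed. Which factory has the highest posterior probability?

A

Unnormalized posteriors (prior × likelihood):
  E: 0.3704 × 0.057 = 0.0211128
  A: 0.4712 × 0.34 = 0.160208
  C: 0.0656 × 0.02 = 0.001312
  B: 0.0928 × 0.175 = 0.01624
Sum = 0.1988728.
Largest term belongs to A, so A is most probable.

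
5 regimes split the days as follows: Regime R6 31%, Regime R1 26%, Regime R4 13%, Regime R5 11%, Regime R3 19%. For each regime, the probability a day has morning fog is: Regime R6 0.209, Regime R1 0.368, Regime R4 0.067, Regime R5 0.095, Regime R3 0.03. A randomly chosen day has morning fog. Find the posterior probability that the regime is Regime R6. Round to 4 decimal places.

Compute prior × likelihood for every hypothesis:
  Regime R6: 0.31 × 0.209 = 0.06479
  Regime R1: 0.26 × 0.368 = 0.09568
  Regime R4: 0.13 × 0.067 = 0.00871
  Regime R5: 0.11 × 0.095 = 0.01045
  Regime R3: 0.19 × 0.03 = 0.0057
Normalizing constant = 0.18533.
P(Regime R6 | evidence) = 0.06479 / 0.18533 ≈ 0.3496.

0.3496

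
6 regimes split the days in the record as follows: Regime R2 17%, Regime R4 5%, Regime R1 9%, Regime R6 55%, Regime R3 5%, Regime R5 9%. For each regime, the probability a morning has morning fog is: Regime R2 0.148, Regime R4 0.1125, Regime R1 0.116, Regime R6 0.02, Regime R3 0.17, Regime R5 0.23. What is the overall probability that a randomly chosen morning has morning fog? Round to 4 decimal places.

0.0814

Compute prior × likelihood for every hypothesis:
  Regime R2: 0.17 × 0.148 = 0.02516
  Regime R4: 0.05 × 0.1125 = 0.005625
  Regime R1: 0.09 × 0.116 = 0.01044
  Regime R6: 0.55 × 0.02 = 0.011
  Regime R3: 0.05 × 0.17 = 0.0085
  Regime R5: 0.09 × 0.23 = 0.0207
P(fog) = 0.02516 + 0.005625 + 0.01044 + 0.011 + 0.0085 + 0.0207 = 0.081425 → 0.0814.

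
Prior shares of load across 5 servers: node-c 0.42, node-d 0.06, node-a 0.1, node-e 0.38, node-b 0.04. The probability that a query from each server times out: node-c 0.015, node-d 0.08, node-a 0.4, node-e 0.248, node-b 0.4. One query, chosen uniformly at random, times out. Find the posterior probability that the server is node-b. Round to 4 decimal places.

By Bayes' rule, posterior ∝ prior × likelihood:
  node-c: 0.42 × 0.015 = 0.0063
  node-d: 0.06 × 0.08 = 0.0048
  node-a: 0.1 × 0.4 = 0.04
  node-e: 0.38 × 0.248 = 0.09424
  node-b: 0.04 × 0.4 = 0.016
Normalizing constant = 0.16134.
P(node-b | evidence) = 0.016 / 0.16134 ≈ 0.0992.

0.0992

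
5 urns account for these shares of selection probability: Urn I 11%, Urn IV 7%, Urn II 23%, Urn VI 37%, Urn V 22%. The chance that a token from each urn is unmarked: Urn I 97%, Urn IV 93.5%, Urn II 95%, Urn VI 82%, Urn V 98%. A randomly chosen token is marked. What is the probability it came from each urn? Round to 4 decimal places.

Urn I 0.0365, Urn IV 0.0504, Urn II 0.1273, Urn VI 0.7371, Urn V 0.0487

Taking complements, P(marked | each) = Urn I 0.03, Urn IV 0.065, Urn II 0.05, Urn VI 0.18, Urn V 0.02.
Prior × likelihood for each hypothesis:
  Urn I: 0.11 × 0.03 = 0.0033
  Urn IV: 0.07 × 0.065 = 0.00455
  Urn II: 0.23 × 0.05 = 0.0115
  Urn VI: 0.37 × 0.18 = 0.0666
  Urn V: 0.22 × 0.02 = 0.0044
Sum = 0.09035.
P(Urn I | marked) = 0.0033/0.09035 ≈ 0.0365
P(Urn IV | marked) = 0.00455/0.09035 ≈ 0.0504
P(Urn II | marked) = 0.0115/0.09035 ≈ 0.1273
P(Urn VI | marked) = 0.0666/0.09035 ≈ 0.7371
P(Urn V | marked) = 0.0044/0.09035 ≈ 0.0487
(Check: 0.0365+0.0504+0.1273+0.7371+0.0487 = 1.0000.)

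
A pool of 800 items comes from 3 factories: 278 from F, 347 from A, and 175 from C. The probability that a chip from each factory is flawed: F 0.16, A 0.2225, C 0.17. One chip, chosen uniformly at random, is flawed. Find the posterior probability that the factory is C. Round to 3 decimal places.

0.196

Unnormalized posteriors (prior × likelihood):
  F: 0.3475 × 0.16 = 0.0556
  A: 0.43375 × 0.2225 = 0.096509375
  C: 0.21875 × 0.17 = 0.0371875
Sum = 0.189296875.
P(C | evidence) = 0.0371875 / 0.189296875 ≈ 0.196.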